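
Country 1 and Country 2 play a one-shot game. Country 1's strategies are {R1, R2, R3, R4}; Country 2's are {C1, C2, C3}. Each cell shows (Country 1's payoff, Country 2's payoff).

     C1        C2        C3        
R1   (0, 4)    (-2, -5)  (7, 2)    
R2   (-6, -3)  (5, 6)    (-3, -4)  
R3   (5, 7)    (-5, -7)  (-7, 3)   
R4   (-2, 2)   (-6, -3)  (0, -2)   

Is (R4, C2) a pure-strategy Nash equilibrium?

No

Holding Country 2 at C2: Country 1 gets -6 from R4 but could get 5 by switching to R2. Country 1 has a profitable deviation.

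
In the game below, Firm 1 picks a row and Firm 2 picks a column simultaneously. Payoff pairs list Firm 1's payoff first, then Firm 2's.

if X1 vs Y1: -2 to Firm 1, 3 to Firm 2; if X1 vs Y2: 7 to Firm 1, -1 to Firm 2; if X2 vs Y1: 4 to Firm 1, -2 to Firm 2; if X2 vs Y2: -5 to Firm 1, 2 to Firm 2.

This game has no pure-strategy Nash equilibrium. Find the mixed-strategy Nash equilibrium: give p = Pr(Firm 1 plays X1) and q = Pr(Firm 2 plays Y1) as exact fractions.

p = 1/2, q = 2/3

Each player's mixing probability is pinned down by making the *other* player indifferent.
Firm 2 indifferent between Y1 and Y2: p·3 + (1−p)·(-2) = p·(-1) + (1−p)·2 ⟹ (-2) + 5p = 2 + (-3)p ⟹ p = 1/2.
Firm 1 indifferent between X1 and X2: q·(-2) + (1−q)·7 = q·4 + (1−q)·(-5) ⟹ 7 + (-9)q = (-5) + 9q ⟹ q = 2/3.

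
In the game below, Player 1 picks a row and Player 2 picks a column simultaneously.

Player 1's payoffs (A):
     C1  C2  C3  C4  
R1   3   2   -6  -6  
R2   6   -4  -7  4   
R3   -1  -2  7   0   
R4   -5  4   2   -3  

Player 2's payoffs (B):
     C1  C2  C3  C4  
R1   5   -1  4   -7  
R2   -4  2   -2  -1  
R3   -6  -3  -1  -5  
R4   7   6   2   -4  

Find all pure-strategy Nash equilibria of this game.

(R3, C3)

A profile is a Nash equilibrium when each player is best-responding to the other.
Player 1's best responses — vs C1: R2 (payoff 6); vs C2: R4 (payoff 4); vs C3: R3 (payoff 7); vs C4: R2 (payoff 4).
Player 2's best responses — vs R1: C1 (payoff 5); vs R2: C2 (payoff 2); vs R3: C3 (payoff -1); vs R4: C1 (payoff 7).
The only mutual best response is (R3, C3); neither player gains by switching there.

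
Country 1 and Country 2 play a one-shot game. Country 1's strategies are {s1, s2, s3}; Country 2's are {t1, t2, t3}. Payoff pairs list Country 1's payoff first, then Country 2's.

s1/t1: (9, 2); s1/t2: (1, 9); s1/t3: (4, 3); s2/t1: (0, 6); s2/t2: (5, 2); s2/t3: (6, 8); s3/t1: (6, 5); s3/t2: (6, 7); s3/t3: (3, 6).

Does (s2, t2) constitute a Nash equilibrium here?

No

Holding Country 2 at t2: Country 1 gets 5 from s2 but could get 6 by switching to s3. Country 1 has a profitable deviation.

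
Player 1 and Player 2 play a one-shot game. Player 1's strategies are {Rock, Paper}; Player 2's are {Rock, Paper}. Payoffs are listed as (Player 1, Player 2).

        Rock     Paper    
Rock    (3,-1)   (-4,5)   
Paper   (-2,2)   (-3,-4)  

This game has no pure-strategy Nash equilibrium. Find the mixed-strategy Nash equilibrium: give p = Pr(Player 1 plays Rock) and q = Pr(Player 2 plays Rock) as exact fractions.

Each player's mixing probability is pinned down by making the *other* player indifferent.
Player 2 indifferent between Rock and Paper: p·(-1) + (1−p)·2 = p·5 + (1−p)·(-4) ⟹ 2 + (-3)p = (-4) + 9p ⟹ p = 1/2.
Player 1 indifferent between Rock and Paper: q·3 + (1−q)·(-4) = q·(-2) + (1−q)·(-3) ⟹ (-4) + 7q = (-3) + 1q ⟹ q = 1/6.

p = 1/2, q = 1/6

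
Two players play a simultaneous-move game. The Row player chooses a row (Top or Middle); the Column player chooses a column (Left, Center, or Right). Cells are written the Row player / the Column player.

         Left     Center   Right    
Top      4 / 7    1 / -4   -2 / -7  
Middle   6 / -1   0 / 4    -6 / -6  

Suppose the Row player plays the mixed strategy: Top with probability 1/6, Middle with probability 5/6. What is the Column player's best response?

Center

Compute the Column player's expected payoff from each pure strategy against the given mix.
Left: (1/6)·7 + (5/6)·(-1) = 1/3
Center: (1/6)·(-4) + (5/6)·4 = 8/3
Right: (1/6)·(-7) + (5/6)·(-6) = -37/6
Highest expected payoff is 8/3, from Center.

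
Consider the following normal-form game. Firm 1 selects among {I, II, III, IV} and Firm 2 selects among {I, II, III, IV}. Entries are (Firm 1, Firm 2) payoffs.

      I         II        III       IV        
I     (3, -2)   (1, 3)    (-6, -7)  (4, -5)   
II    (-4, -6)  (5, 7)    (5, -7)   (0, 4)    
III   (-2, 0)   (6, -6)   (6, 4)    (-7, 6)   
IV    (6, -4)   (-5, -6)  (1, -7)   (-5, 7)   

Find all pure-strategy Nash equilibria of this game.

No pure-strategy Nash equilibrium

Check mutual best responses: a cell is a NE iff neither player can gain by unilaterally deviating.
Firm 1's best responses — vs I: IV (payoff 6); vs II: III (payoff 6); vs III: III (payoff 6); vs IV: I (payoff 4).
Firm 2's best responses — vs I: II (payoff 3); vs II: II (payoff 7); vs III: IV (payoff 6); vs IV: IV (payoff 7).
No cell has both players best-responding. For instance, Firm 1's best reply to I is IV, but against IV Firm 2 prefers IV over I.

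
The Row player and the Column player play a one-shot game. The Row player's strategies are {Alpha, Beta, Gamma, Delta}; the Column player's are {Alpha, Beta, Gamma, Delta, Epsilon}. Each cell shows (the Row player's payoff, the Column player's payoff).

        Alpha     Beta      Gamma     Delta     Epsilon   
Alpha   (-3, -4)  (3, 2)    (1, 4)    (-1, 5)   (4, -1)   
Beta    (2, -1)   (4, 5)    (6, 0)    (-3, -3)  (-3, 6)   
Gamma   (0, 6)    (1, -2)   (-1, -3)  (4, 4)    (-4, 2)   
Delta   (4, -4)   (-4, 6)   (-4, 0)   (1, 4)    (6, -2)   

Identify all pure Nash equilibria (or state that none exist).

Check mutual best responses: a cell is a NE iff neither player can gain by unilaterally deviating.
The Row player's best responses — vs Alpha: Delta (payoff 4); vs Beta: Beta (payoff 4); vs Gamma: Beta (payoff 6); vs Delta: Gamma (payoff 4); vs Epsilon: Delta (payoff 6).
The Column player's best responses — vs Alpha: Delta (payoff 5); vs Beta: Epsilon (payoff 6); vs Gamma: Alpha (payoff 6); vs Delta: Beta (payoff 6).
No cell has both players best-responding. For instance, the Row player's best reply to Delta is Gamma, but against Gamma the Column player prefers Alpha over Delta.

None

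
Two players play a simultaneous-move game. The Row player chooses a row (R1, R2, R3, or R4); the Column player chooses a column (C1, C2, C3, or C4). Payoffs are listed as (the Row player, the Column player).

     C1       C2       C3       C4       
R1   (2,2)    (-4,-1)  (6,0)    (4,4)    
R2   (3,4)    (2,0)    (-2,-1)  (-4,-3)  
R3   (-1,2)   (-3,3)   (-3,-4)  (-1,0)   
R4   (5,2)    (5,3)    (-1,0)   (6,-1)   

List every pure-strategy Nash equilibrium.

Find each player's best response to every opponent strategy; NE are the intersections.
The Row player's best responses — vs C1: R4 (payoff 5); vs C2: R4 (payoff 5); vs C3: R1 (payoff 6); vs C4: R4 (payoff 6).
The Column player's best responses — vs R1: C4 (payoff 4); vs R2: C1 (payoff 4); vs R3: C2 (payoff 3); vs R4: C2 (payoff 3).
The only mutual best response is (R4, C2); neither player gains by switching there.

(R4, C2)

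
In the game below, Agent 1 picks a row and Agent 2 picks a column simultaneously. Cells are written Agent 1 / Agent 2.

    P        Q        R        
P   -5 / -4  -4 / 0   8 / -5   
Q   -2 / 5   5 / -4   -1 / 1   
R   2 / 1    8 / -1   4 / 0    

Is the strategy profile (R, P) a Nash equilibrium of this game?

Holding Agent 2 at P: Agent 1 gets 2 from R, versus -5 from P, -2 from Q. No profitable deviation for Agent 1.
Holding Agent 1 at R: Agent 2 gets 1 from P, versus -1 from Q, 0 from R. No profitable deviation for Agent 2 either.

Yes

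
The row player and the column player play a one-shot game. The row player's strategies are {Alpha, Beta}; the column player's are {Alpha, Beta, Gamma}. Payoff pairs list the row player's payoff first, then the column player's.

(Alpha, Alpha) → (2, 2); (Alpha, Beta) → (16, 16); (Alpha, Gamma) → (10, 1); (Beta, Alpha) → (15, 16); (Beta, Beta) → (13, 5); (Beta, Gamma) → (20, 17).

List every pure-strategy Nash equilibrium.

(Alpha, Beta) and (Beta, Gamma)

A profile is a Nash equilibrium when each player is best-responding to the other.
The row player's best responses — vs Alpha: Beta (payoff 15); vs Beta: Alpha (payoff 16); vs Gamma: Beta (payoff 20).
The column player's best responses — vs Alpha: Beta (payoff 16); vs Beta: Gamma (payoff 17).
Mutual best responses occur at (Alpha, Beta) and (Beta, Gamma); at each, neither player gains by switching.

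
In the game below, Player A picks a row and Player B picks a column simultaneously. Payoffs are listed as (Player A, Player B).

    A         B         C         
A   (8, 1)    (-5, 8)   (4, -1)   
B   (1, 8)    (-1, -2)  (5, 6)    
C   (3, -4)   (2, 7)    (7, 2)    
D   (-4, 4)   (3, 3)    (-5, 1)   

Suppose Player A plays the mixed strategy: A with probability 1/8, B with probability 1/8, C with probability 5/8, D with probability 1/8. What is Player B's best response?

Compute Player B's expected payoff from each pure strategy against the given mix.
A: (1/8)·1 + (1/8)·8 + (5/8)·(-4) + (1/8)·4 = -7/8
B: (1/8)·8 + (1/8)·(-2) + (5/8)·7 + (1/8)·3 = 11/2
C: (1/8)·(-1) + (1/8)·6 + (5/8)·2 + (1/8)·1 = 2
Highest expected payoff is 11/2, from B.

B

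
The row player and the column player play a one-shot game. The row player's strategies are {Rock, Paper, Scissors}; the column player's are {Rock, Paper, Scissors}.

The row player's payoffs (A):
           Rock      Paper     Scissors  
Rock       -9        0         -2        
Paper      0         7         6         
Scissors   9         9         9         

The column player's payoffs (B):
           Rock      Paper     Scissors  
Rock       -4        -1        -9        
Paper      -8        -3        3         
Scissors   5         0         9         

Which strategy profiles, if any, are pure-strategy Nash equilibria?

A profile is a Nash equilibrium when each player is best-responding to the other.
The row player's best responses — vs Rock: Scissors (payoff 9); vs Paper: Scissors (payoff 9); vs Scissors: Scissors (payoff 9).
The column player's best responses — vs Rock: Paper (payoff -1); vs Paper: Scissors (payoff 3); vs Scissors: Scissors (payoff 9).
The only mutual best response is (Scissors, Scissors); neither player gains by switching there.

(Scissors, Scissors)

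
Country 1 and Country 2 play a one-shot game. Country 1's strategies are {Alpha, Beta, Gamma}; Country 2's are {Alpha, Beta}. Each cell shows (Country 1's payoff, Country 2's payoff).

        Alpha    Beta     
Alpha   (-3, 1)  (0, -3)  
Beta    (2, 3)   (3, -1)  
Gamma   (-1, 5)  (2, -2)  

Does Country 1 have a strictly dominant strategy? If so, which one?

Check whether one of Country 1's strategies beats all alternatives regardless of what the opponent does.
Beta strictly dominates: vs Alpha: 2 > each of {-3, -1}; vs Beta: 3 > each of {0, 2}.

Beta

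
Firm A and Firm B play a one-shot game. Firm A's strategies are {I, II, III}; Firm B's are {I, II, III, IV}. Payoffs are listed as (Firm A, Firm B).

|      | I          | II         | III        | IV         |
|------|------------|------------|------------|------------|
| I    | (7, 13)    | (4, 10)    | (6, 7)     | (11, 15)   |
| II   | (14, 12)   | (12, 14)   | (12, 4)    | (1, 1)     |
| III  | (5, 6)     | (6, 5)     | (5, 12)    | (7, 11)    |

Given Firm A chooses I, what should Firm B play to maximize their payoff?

IV

With Firm A fixed at I, Firm B's payoffs are: I → 13, II → 10, III → 7, IV → 15.
The maximum is 15, achieved by IV.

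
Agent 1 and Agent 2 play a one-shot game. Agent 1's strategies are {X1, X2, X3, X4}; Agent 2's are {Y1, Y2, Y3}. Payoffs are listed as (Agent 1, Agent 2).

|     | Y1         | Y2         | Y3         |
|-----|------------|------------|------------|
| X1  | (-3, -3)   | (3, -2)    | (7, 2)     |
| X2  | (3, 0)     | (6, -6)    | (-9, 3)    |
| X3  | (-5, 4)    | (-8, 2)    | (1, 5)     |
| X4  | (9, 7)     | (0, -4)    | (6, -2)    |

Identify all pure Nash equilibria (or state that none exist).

A profile is a Nash equilibrium when each player is best-responding to the other.
Agent 1's best responses — vs Y1: X4 (payoff 9); vs Y2: X2 (payoff 6); vs Y3: X1 (payoff 7).
Agent 2's best responses — vs X1: Y3 (payoff 2); vs X2: Y3 (payoff 3); vs X3: Y3 (payoff 5); vs X4: Y1 (payoff 7).
Mutual best responses occur at (X1, Y3) and (X4, Y1); at each, neither player gains by switching.

(X1, Y3) and (X4, Y1)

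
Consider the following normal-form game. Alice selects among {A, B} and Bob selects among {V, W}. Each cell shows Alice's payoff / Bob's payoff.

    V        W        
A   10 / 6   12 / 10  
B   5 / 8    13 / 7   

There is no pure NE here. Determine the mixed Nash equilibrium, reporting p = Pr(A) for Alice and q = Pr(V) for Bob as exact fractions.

p = 1/5, q = 1/6

In a mixed NE each player is indifferent between their pure strategies, so the opponent's mix sets the indifference.
Bob indifferent between V and W: p·6 + (1−p)·8 = p·10 + (1−p)·7 ⟹ 8 + (-2)p = 7 + 3p ⟹ p = 1/5.
Alice indifferent between A and B: q·10 + (1−q)·12 = q·5 + (1−q)·13 ⟹ 12 + (-2)q = 13 + (-8)q ⟹ q = 1/6.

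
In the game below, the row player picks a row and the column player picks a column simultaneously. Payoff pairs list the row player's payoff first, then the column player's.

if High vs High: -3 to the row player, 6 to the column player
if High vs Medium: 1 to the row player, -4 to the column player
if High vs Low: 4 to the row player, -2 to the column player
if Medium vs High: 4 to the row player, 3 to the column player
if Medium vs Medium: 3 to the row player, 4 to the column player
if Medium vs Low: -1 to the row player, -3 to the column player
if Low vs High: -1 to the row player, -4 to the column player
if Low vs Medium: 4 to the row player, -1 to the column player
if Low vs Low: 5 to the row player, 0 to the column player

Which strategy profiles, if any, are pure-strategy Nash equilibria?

Find each player's best response to every opponent strategy; NE are the intersections.
The row player's best responses — vs High: Medium (payoff 4); vs Medium: Low (payoff 4); vs Low: Low (payoff 5).
The column player's best responses — vs High: High (payoff 6); vs Medium: Medium (payoff 4); vs Low: Low (payoff 0).
The only mutual best response is (Low, Low); neither player gains by switching there.

(Low, Low)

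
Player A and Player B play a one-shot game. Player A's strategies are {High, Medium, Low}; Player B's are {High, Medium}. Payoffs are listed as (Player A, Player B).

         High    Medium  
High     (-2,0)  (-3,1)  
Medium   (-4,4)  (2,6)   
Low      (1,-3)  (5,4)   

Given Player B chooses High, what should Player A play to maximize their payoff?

Low

With Player B fixed at High, Player A's payoffs are: High → -2, Medium → -4, Low → 1.
The maximum is 1, achieved by Low.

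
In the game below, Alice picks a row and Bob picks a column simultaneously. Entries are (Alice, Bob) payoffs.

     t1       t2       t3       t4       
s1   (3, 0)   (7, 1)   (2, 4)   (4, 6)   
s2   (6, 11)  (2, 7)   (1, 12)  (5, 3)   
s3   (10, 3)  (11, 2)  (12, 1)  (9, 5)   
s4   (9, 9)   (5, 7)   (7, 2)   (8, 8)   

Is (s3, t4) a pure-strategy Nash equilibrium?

Holding Bob at t4: Alice gets 9 from s3, versus 4 from s1, 5 from s2, 8 from s4. No profitable deviation for Alice.
Holding Alice at s3: Bob gets 5 from t4, versus 3 from t1, 2 from t2, 1 from t3. No profitable deviation for Bob either.

Yes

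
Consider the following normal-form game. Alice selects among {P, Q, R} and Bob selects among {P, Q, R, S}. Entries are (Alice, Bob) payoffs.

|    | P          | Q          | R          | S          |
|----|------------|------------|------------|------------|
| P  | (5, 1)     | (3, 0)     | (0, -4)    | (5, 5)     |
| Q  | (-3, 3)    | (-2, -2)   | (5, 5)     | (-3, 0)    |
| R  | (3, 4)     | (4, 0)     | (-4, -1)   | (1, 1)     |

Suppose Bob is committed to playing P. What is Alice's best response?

With Bob fixed at P, Alice's payoffs are: P → 5, Q → -3, R → 3.
The maximum is 5, achieved by P.

P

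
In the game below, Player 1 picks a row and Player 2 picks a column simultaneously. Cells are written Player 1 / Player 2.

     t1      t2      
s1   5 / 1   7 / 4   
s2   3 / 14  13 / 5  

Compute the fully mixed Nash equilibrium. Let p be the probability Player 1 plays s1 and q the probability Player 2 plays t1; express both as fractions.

Each player's mixing probability is pinned down by making the *other* player indifferent.
Player 2 indifferent between t1 and t2: p·1 + (1−p)·14 = p·4 + (1−p)·5 ⟹ 14 + (-13)p = 5 + (-1)p ⟹ p = 3/4.
Player 1 indifferent between s1 and s2: q·5 + (1−q)·7 = q·3 + (1−q)·13 ⟹ 7 + (-2)q = 13 + (-10)q ⟹ q = 3/4.

p = 3/4, q = 3/4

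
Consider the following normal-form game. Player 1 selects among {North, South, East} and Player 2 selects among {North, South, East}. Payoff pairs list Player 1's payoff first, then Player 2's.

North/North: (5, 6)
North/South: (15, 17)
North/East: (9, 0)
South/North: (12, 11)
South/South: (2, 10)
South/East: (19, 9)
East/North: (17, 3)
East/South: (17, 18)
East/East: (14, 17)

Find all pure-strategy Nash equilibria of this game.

(East, South)

Find each player's best response to every opponent strategy; NE are the intersections.
Player 1's best responses — vs North: East (payoff 17); vs South: East (payoff 17); vs East: South (payoff 19).
Player 2's best responses — vs North: South (payoff 17); vs South: North (payoff 11); vs East: South (payoff 18).
The only mutual best response is (East, South); neither player gains by switching there.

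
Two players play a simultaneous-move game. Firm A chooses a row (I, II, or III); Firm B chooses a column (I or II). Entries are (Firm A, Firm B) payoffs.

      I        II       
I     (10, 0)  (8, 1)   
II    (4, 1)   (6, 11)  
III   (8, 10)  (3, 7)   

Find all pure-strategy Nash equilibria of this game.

(I, II)

Find each player's best response to every opponent strategy; NE are the intersections.
Firm A's best responses — vs I: I (payoff 10); vs II: I (payoff 8).
Firm B's best responses — vs I: II (payoff 1); vs II: II (payoff 11); vs III: I (payoff 10).
The only mutual best response is (I, II); neither player gains by switching there.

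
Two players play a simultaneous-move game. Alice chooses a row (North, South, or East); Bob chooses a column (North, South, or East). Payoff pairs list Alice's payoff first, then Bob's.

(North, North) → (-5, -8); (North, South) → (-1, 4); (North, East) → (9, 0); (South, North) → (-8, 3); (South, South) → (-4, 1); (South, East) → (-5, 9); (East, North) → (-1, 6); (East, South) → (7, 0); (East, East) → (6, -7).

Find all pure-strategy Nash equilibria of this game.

(East, North)

Find each player's best response to every opponent strategy; NE are the intersections.
Alice's best responses — vs North: East (payoff -1); vs South: East (payoff 7); vs East: North (payoff 9).
Bob's best responses — vs North: South (payoff 4); vs South: East (payoff 9); vs East: North (payoff 6).
The only mutual best response is (East, North); neither player gains by switching there.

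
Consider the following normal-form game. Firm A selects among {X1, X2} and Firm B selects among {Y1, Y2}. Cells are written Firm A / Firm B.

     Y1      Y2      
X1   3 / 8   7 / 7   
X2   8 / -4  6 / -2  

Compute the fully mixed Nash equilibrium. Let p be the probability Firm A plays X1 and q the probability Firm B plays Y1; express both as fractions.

p = 2/3, q = 1/6

In a mixed NE each player is indifferent between their pure strategies, so the opponent's mix sets the indifference.
Firm B indifferent between Y1 and Y2: p·8 + (1−p)·(-4) = p·7 + (1−p)·(-2) ⟹ (-4) + 12p = (-2) + 9p ⟹ p = 2/3.
Firm A indifferent between X1 and X2: q·3 + (1−q)·7 = q·8 + (1−q)·6 ⟹ 7 + (-4)q = 6 + 2q ⟹ q = 1/6.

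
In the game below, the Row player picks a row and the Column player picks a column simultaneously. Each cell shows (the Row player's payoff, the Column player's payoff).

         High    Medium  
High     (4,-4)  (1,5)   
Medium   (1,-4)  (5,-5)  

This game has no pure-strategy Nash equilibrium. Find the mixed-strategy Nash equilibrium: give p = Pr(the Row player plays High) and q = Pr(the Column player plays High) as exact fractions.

In a mixed NE each player is indifferent between their pure strategies, so the opponent's mix sets the indifference.
The Column player indifferent between High and Medium: p·(-4) + (1−p)·(-4) = p·5 + (1−p)·(-5) ⟹ (-4) + 0p = (-5) + 10p ⟹ p = 1/10.
The Row player indifferent between High and Medium: q·4 + (1−q)·1 = q·1 + (1−q)·5 ⟹ 1 + 3q = 5 + (-4)q ⟹ q = 4/7.

p = 1/10, q = 4/7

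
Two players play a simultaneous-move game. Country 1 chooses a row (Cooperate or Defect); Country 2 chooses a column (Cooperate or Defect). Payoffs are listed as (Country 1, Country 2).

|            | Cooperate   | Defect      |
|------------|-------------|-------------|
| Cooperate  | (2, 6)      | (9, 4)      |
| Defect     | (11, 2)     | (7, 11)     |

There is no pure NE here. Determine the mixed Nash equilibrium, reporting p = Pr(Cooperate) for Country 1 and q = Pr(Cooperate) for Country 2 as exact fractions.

p = 9/11, q = 2/11

In a mixed NE each player is indifferent between their pure strategies, so the opponent's mix sets the indifference.
Country 2 indifferent between Cooperate and Defect: p·6 + (1−p)·2 = p·4 + (1−p)·11 ⟹ 2 + 4p = 11 + (-7)p ⟹ p = 9/11.
Country 1 indifferent between Cooperate and Defect: q·2 + (1−q)·9 = q·11 + (1−q)·7 ⟹ 9 + (-7)q = 7 + 4q ⟹ q = 2/11.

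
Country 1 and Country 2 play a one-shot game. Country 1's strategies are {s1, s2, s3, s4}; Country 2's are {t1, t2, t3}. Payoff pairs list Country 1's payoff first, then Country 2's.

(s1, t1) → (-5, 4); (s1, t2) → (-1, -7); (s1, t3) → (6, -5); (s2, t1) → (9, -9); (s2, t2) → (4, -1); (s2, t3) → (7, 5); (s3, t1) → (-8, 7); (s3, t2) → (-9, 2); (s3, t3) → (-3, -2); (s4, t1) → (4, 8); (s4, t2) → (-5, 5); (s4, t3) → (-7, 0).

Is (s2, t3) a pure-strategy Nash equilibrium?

Yes

Holding Country 2 at t3: Country 1 gets 7 from s2, versus 6 from s1, -3 from s3, -7 from s4. No profitable deviation for Country 1.
Holding Country 1 at s2: Country 2 gets 5 from t3, versus -9 from t1, -1 from t2. No profitable deviation for Country 2 either.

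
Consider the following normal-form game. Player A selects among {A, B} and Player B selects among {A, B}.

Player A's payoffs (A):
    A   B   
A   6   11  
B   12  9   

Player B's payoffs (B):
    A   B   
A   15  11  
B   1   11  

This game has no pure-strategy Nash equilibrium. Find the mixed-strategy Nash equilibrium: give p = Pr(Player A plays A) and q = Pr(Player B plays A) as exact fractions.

p = 5/7, q = 1/4

In a mixed NE each player is indifferent between their pure strategies, so the opponent's mix sets the indifference.
Player B indifferent between A and B: p·15 + (1−p)·1 = p·11 + (1−p)·11 ⟹ 1 + 14p = 11 + 0p ⟹ p = 5/7.
Player A indifferent between A and B: q·6 + (1−q)·11 = q·12 + (1−q)·9 ⟹ 11 + (-5)q = 9 + 3q ⟹ q = 1/4.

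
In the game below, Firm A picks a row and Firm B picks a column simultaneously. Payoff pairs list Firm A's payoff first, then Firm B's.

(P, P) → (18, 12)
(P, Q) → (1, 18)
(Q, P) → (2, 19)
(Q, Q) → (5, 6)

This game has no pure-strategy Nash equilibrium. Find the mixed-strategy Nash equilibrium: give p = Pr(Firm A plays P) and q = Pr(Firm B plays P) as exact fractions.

p = 13/19, q = 1/5

In a mixed NE each player is indifferent between their pure strategies, so the opponent's mix sets the indifference.
Firm B indifferent between P and Q: p·12 + (1−p)·19 = p·18 + (1−p)·6 ⟹ 19 + (-7)p = 6 + 12p ⟹ p = 13/19.
Firm A indifferent between P and Q: q·18 + (1−q)·1 = q·2 + (1−q)·5 ⟹ 1 + 17q = 5 + (-3)q ⟹ q = 1/5.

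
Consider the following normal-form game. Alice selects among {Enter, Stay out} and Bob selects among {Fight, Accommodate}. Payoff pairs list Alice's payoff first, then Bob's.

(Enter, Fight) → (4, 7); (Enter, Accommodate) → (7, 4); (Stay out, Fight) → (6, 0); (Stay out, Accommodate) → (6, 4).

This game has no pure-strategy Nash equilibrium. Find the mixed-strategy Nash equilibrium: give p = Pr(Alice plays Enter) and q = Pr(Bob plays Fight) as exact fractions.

In a mixed NE each player is indifferent between their pure strategies, so the opponent's mix sets the indifference.
Bob indifferent between Fight and Accommodate: p·7 + (1−p)·0 = p·4 + (1−p)·4 ⟹ 0 + 7p = 4 + 0p ⟹ p = 4/7.
Alice indifferent between Enter and Stay out: q·4 + (1−q)·7 = q·6 + (1−q)·6 ⟹ 7 + (-3)q = 6 + 0q ⟹ q = 1/3.

p = 4/7, q = 1/3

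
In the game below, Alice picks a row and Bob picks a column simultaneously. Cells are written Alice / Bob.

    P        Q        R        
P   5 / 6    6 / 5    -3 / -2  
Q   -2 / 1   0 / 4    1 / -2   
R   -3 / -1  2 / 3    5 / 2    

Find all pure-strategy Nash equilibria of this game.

(P, P)

A profile is a Nash equilibrium when each player is best-responding to the other.
Alice's best responses — vs P: P (payoff 5); vs Q: P (payoff 6); vs R: R (payoff 5).
Bob's best responses — vs P: P (payoff 6); vs Q: Q (payoff 4); vs R: Q (payoff 3).
The only mutual best response is (P, P); neither player gains by switching there.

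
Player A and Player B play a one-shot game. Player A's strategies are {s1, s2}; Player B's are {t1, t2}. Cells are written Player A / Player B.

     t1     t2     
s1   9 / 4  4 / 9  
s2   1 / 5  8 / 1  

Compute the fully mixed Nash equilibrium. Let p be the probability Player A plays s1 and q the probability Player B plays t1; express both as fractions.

Each player's mixing probability is pinned down by making the *other* player indifferent.
Player B indifferent between t1 and t2: p·4 + (1−p)·5 = p·9 + (1−p)·1 ⟹ 5 + (-1)p = 1 + 8p ⟹ p = 4/9.
Player A indifferent between s1 and s2: q·9 + (1−q)·4 = q·1 + (1−q)·8 ⟹ 4 + 5q = 8 + (-7)q ⟹ q = 1/3.

p = 4/9, q = 1/3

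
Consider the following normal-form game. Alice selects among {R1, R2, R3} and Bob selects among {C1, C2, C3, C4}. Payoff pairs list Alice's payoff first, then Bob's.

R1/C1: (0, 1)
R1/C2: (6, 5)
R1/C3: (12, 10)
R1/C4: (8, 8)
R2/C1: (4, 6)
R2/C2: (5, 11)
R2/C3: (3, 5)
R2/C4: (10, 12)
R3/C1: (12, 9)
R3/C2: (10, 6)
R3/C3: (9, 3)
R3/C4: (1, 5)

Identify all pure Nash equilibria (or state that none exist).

Check mutual best responses: a cell is a NE iff neither player can gain by unilaterally deviating.
Alice's best responses — vs C1: R3 (payoff 12); vs C2: R3 (payoff 10); vs C3: R1 (payoff 12); vs C4: R2 (payoff 10).
Bob's best responses — vs R1: C3 (payoff 10); vs R2: C4 (payoff 12); vs R3: C1 (payoff 9).
Mutual best responses occur at (R1, C3), (R2, C4), and (R3, C1); at each, neither player gains by switching.

(R1, C3), (R2, C4), and (R3, C1)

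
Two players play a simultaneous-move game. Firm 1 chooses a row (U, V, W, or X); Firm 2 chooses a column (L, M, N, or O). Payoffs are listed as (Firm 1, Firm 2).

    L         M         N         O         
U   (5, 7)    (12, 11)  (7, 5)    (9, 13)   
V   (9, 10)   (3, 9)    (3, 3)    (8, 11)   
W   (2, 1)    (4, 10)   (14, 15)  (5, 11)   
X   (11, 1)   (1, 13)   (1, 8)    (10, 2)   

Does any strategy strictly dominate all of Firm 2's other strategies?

No strictly dominant strategy

A strategy is strictly dominant if it gives Firm 2 a strictly higher payoff than every other strategy, against every choice by the opponent.
L is not dominant: against U, M gives 11 > 7.
M is not dominant: against U, O gives 13 > 11.
N is not dominant: against U, L gives 7 > 5.
O is not dominant: against W, N gives 15 > 11.
No single strategy is best against every opponent action.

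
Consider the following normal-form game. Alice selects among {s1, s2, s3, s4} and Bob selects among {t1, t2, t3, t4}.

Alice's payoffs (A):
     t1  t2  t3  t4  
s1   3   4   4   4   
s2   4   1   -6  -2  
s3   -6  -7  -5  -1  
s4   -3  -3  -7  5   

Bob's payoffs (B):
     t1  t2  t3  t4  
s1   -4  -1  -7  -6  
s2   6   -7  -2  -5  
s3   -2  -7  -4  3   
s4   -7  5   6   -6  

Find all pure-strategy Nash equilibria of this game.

A profile is a Nash equilibrium when each player is best-responding to the other.
Alice's best responses — vs t1: s2 (payoff 4); vs t2: s1 (payoff 4); vs t3: s1 (payoff 4); vs t4: s4 (payoff 5).
Bob's best responses — vs s1: t2 (payoff -1); vs s2: t1 (payoff 6); vs s3: t4 (payoff 3); vs s4: t3 (payoff 6).
Mutual best responses occur at (s1, t2) and (s2, t1); at each, neither player gains by switching.

(s1, t2) and (s2, t1)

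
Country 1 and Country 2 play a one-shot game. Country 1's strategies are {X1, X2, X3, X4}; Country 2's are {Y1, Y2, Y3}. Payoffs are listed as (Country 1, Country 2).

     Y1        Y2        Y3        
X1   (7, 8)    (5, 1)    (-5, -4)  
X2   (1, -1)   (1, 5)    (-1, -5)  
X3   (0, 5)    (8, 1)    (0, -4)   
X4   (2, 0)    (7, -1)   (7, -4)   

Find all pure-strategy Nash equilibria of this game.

Find each player's best response to every opponent strategy; NE are the intersections.
Country 1's best responses — vs Y1: X1 (payoff 7); vs Y2: X3 (payoff 8); vs Y3: X4 (payoff 7).
Country 2's best responses — vs X1: Y1 (payoff 8); vs X2: Y2 (payoff 5); vs X3: Y1 (payoff 5); vs X4: Y1 (payoff 0).
The only mutual best response is (X1, Y1); neither player gains by switching there.

(X1, Y1)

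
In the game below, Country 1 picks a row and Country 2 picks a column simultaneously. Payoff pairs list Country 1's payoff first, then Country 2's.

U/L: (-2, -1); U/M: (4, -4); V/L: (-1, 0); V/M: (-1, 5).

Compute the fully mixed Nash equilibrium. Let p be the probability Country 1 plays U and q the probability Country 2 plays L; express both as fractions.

In a mixed NE each player is indifferent between their pure strategies, so the opponent's mix sets the indifference.
Country 2 indifferent between L and M: p·(-1) + (1−p)·0 = p·(-4) + (1−p)·5 ⟹ 0 + (-1)p = 5 + (-9)p ⟹ p = 5/8.
Country 1 indifferent between U and V: q·(-2) + (1−q)·4 = q·(-1) + (1−q)·(-1) ⟹ 4 + (-6)q = (-1) + 0q ⟹ q = 5/6.

p = 5/8, q = 5/6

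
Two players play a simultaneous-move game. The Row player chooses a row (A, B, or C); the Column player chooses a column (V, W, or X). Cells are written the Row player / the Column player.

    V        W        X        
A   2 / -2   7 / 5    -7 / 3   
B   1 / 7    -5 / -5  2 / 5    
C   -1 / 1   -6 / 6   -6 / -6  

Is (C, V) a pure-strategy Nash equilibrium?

No

Holding the Column player at V: the Row player gets -1 from C but could get 2 by switching to A. The Row player has a profitable deviation.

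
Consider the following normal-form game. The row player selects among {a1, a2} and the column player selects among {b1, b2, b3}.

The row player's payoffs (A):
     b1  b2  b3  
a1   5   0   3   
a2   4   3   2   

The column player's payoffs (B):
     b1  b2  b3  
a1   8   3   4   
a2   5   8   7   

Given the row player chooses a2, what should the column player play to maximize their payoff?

With the row player fixed at a2, the column player's payoffs are: b1 → 5, b2 → 8, b3 → 7.
The maximum is 8, achieved by b2.

b2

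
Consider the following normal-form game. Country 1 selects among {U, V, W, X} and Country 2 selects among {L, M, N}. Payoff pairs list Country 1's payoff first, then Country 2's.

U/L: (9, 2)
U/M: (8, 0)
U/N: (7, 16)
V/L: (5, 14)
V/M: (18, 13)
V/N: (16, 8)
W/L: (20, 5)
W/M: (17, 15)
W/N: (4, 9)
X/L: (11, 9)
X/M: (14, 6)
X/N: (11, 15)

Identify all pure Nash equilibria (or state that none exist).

None

Find each player's best response to every opponent strategy; NE are the intersections.
Country 1's best responses — vs L: W (payoff 20); vs M: V (payoff 18); vs N: V (payoff 16).
Country 2's best responses — vs U: N (payoff 16); vs V: L (payoff 14); vs W: M (payoff 15); vs X: N (payoff 15).
No cell has both players best-responding. For instance, Country 1's best reply to M is V, but against V Country 2 prefers L over M.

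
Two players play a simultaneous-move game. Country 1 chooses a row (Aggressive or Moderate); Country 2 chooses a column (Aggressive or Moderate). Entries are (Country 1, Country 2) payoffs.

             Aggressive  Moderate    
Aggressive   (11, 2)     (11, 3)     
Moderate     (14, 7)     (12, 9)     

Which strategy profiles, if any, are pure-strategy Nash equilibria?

(Moderate, Moderate)

A profile is a Nash equilibrium when each player is best-responding to the other.
Country 1's best responses — vs Aggressive: Moderate (payoff 14); vs Moderate: Moderate (payoff 12).
Country 2's best responses — vs Aggressive: Moderate (payoff 3); vs Moderate: Moderate (payoff 9).
The only mutual best response is (Moderate, Moderate); neither player gains by switching there.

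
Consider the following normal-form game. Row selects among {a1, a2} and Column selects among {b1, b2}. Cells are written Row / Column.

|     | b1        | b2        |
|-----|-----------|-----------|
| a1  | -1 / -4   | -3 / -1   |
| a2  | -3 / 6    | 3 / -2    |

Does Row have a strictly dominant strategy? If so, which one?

No strictly dominant strategy

Check whether one of Row's strategies beats all alternatives regardless of what the opponent does.
a1 is not dominant: against b2, a2 gives 3 > -3.
a2 is not dominant: against b1, a1 gives -1 > -3.
No single strategy is best against every opponent action.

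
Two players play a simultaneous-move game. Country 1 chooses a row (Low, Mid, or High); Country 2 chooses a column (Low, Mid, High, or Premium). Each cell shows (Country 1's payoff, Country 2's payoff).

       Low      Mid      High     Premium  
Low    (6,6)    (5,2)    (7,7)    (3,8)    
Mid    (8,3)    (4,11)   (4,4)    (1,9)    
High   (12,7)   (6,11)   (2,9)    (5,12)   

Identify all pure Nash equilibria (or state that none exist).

Check mutual best responses: a cell is a NE iff neither player can gain by unilaterally deviating.
Country 1's best responses — vs Low: High (payoff 12); vs Mid: High (payoff 6); vs High: Low (payoff 7); vs Premium: High (payoff 5).
Country 2's best responses — vs Low: Premium (payoff 8); vs Mid: Mid (payoff 11); vs High: Premium (payoff 12).
The only mutual best response is (High, Premium); neither player gains by switching there.

(High, Premium)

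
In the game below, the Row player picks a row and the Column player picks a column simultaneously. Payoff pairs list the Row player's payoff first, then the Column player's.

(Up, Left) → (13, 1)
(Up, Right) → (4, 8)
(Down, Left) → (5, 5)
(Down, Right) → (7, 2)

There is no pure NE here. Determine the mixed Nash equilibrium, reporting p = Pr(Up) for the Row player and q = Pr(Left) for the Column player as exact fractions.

Each player's mixing probability is pinned down by making the *other* player indifferent.
The Column player indifferent between Left and Right: p·1 + (1−p)·5 = p·8 + (1−p)·2 ⟹ 5 + (-4)p = 2 + 6p ⟹ p = 3/10.
The Row player indifferent between Up and Down: q·13 + (1−q)·4 = q·5 + (1−q)·7 ⟹ 4 + 9q = 7 + (-2)q ⟹ q = 3/11.

p = 3/10, q = 3/11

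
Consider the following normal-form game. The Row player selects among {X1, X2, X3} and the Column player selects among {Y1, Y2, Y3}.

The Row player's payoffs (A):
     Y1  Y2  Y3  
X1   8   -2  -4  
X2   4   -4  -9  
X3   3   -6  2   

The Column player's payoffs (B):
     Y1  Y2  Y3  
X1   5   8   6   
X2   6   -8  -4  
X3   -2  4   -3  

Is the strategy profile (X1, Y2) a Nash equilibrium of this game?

Yes

Holding the Column player at Y2: the Row player gets -2 from X1, versus -4 from X2, -6 from X3. No profitable deviation for the Row player.
Holding the Row player at X1: the Column player gets 8 from Y2, versus 5 from Y1, 6 from Y3. No profitable deviation for the Column player either.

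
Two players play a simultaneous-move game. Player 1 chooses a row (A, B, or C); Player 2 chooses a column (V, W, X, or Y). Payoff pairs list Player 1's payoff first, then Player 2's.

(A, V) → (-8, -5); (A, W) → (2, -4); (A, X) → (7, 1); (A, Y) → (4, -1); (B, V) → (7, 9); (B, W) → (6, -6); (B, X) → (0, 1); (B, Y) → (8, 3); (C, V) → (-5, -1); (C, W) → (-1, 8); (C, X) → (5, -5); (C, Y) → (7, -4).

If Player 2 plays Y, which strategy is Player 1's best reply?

B

With Player 2 fixed at Y, Player 1's payoffs are: A → 4, B → 8, C → 7.
The maximum is 8, achieved by B.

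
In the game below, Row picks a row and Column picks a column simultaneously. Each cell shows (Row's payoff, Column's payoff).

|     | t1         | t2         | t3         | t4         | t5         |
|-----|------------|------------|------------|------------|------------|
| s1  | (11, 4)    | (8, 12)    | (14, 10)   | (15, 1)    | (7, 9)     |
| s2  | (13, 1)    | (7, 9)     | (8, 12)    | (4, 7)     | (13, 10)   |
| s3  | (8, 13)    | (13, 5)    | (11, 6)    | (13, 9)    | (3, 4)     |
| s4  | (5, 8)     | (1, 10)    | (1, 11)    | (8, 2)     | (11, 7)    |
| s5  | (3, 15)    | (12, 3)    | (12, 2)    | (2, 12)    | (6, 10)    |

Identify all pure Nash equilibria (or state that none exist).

A profile is a Nash equilibrium when each player is best-responding to the other.
Row's best responses — vs t1: s2 (payoff 13); vs t2: s3 (payoff 13); vs t3: s1 (payoff 14); vs t4: s1 (payoff 15); vs t5: s2 (payoff 13).
Column's best responses — vs s1: t2 (payoff 12); vs s2: t3 (payoff 12); vs s3: t1 (payoff 13); vs s4: t3 (payoff 11); vs s5: t1 (payoff 15).
No cell has both players best-responding. For instance, Row's best reply to t3 is s1, but against s1 Column prefers t2 over t3.

None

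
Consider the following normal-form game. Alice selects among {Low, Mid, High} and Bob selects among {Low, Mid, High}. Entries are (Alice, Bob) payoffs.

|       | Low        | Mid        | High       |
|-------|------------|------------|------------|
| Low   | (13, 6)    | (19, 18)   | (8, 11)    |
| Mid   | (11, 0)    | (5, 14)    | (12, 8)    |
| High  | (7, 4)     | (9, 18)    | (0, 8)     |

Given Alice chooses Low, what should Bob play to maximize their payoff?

With Alice fixed at Low, Bob's payoffs are: Low → 6, Mid → 18, High → 11.
The maximum is 18, achieved by Mid.

Mid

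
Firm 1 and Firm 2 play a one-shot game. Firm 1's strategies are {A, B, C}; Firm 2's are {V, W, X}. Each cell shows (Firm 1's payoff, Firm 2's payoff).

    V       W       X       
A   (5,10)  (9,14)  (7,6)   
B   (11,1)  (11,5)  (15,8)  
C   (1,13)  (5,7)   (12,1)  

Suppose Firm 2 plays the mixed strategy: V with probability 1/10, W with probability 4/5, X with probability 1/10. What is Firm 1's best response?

B

Firm 1's best reply maximizes expected payoff against the mix.
A: (1/10)·5 + (4/5)·9 + (1/10)·7 = 42/5
B: (1/10)·11 + (4/5)·11 + (1/10)·15 = 57/5
C: (1/10)·1 + (4/5)·5 + (1/10)·12 = 53/10
Highest expected payoff is 57/5, from B.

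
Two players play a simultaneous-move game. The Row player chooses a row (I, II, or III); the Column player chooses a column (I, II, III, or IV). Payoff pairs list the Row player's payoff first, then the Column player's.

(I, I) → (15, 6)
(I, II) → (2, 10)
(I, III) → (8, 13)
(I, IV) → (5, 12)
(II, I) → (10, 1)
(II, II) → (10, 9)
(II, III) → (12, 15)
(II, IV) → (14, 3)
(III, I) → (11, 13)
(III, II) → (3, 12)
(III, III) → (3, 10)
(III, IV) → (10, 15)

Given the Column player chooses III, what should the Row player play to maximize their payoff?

II

With the Column player fixed at III, the Row player's payoffs are: I → 8, II → 12, III → 3.
The maximum is 12, achieved by II.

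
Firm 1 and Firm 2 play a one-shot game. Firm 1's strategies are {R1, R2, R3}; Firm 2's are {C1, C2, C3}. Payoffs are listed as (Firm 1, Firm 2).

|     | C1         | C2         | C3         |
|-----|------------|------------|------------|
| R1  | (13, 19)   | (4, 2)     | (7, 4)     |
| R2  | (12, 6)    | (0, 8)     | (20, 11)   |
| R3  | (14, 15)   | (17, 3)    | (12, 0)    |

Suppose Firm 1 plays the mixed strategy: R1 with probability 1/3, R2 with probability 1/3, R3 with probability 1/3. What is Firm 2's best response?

Firm 2's best reply maximizes expected payoff against the mix.
C1: (1/3)·19 + (1/3)·6 + (1/3)·15 = 40/3
C2: (1/3)·2 + (1/3)·8 + (1/3)·3 = 13/3
C3: (1/3)·4 + (1/3)·11 + (1/3)·0 = 5
Highest expected payoff is 40/3, from C1.

C1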